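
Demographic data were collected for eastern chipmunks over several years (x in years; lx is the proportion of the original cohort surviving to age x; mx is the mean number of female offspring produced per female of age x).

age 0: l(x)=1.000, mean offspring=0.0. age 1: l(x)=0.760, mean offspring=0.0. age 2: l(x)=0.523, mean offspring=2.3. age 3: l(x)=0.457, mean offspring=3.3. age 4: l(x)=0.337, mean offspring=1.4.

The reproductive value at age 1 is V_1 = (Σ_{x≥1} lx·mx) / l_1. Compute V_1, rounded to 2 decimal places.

4.19

lx·mx for x ≥ 1: 0, 1.2029, 1.5081, 0.4718 → sum = 3.1828
V_1 = 3.1828 / l_1 = 3.1828 / 0.76 = 4.187895… → 4.19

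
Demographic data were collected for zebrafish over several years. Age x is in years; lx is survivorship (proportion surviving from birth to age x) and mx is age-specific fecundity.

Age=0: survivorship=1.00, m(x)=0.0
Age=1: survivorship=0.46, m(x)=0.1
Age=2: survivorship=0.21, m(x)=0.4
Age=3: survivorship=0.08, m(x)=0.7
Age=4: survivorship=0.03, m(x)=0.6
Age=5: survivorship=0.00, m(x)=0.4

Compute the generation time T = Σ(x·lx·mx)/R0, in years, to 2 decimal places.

2.23

lx·mx: 0, 0.046, 0.084, 0.056, 0.018, 0 → R0 = 0.204
x·lx·mx: 0, 0.046, 0.168, 0.168, 0.072, 0 → Σ = 0.454
T = 0.454 / 0.204 = 2.22549… → 2.23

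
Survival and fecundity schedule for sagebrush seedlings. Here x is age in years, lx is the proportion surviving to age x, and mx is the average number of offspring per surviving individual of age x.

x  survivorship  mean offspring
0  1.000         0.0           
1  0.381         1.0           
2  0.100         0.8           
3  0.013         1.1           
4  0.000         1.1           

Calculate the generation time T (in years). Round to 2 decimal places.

1.23

lx·mx: 0, 0.381, 0.08, 0.0143, 0 → R0 = 0.4753
x·lx·mx: 0, 0.381, 0.16, 0.0429, 0 → Σ = 0.5839
T = 0.5839 / 0.4753 = 1.228487… → 1.23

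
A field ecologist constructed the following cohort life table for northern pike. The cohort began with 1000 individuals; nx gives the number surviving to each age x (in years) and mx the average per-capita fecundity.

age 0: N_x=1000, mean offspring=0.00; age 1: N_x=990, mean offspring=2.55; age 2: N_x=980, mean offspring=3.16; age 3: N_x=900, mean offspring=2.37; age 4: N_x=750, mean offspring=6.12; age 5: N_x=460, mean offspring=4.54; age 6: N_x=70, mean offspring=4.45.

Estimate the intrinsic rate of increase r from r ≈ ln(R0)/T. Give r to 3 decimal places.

0.866

lx = nx/n0 = nx/1000: 1, 0.99, 0.98, 0.9, 0.75, 0.46, 0.07
R0 = Σ lx·mx = 0 + 2.5245 + 3.0968 + 2.133 + 4.59 + 2.0884 + 0.3115 = 14.7442
Σ x·lx·mx = 45.7881; T = 45.7881/14.7442 = 3.1055…
r ≈ ln(R0)/T = ln(14.7442)/3.1055… = 0.86648… → 0.866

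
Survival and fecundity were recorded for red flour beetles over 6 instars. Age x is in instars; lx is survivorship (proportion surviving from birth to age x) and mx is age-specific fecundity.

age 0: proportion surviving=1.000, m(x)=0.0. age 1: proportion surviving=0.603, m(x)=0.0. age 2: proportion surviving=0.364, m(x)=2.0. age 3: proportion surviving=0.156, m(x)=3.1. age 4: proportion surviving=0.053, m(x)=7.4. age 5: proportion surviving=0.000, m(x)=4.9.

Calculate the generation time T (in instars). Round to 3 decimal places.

lx·mx: 0, 0, 0.728, 0.4836, 0.3922, 0 → R0 = 1.6038
x·lx·mx: 0, 0, 1.456, 1.4508, 1.5688, 0 → Σ = 4.4756
T = 4.4756 / 1.6038 = 2.790622… → 2.791

2.791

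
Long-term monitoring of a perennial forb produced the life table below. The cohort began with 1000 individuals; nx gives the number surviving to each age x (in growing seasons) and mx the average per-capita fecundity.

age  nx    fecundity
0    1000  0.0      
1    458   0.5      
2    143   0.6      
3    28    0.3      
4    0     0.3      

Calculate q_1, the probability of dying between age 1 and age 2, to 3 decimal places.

0.688

lx = nx/n0 = nx/1000: 1, 0.458, 0.143, 0.028, 0
q_1 = (l_1 − l_2) / l_1 = (0.458 − 0.143) / 0.458
     = 0.315 / 0.458 = 0.687773… → 0.688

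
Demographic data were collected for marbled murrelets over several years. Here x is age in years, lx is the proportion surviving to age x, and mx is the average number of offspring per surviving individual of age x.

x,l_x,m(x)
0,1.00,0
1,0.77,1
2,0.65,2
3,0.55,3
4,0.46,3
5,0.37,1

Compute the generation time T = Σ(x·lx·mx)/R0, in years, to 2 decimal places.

lx·mx: 0, 0.77, 1.3, 1.65, 1.38, 0.37 → R0 = 5.47
x·lx·mx: 0, 0.77, 2.6, 4.95, 5.52, 1.85 → Σ = 15.69
T = 15.69 / 5.47 = 2.868373… → 2.87

2.87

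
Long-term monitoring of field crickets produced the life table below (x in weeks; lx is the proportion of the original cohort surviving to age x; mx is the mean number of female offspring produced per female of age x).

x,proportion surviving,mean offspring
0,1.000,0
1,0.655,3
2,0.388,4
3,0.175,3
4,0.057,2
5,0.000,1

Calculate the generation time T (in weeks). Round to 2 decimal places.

1.71

lx·mx: 0, 1.965, 1.552, 0.525, 0.114, 0 → R0 = 4.156
x·lx·mx: 0, 1.965, 3.104, 1.575, 0.456, 0 → Σ = 7.1
T = 7.1 / 4.156 = 1.708373… → 1.71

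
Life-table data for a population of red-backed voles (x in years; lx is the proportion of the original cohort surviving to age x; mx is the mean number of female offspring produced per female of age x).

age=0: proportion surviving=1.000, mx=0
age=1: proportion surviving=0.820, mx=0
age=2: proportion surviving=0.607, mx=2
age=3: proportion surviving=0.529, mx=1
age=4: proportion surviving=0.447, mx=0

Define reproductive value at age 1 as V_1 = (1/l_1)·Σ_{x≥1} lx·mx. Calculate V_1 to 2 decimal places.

lx·mx for x ≥ 1: 0, 1.214, 0.529, 0 → sum = 1.743
V_1 = 1.743 / l_1 = 1.743 / 0.82 = 2.12561… → 2.13

2.13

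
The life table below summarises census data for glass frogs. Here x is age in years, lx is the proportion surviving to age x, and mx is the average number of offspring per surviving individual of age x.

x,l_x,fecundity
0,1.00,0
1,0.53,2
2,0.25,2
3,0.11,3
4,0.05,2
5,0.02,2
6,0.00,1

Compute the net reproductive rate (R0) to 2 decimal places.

lx·mx by age: 0, 1.06, 0.5, 0.33, 0.1, 0.04, 0
R0 = Σ lx·mx = 2.03 → 2.03

2.03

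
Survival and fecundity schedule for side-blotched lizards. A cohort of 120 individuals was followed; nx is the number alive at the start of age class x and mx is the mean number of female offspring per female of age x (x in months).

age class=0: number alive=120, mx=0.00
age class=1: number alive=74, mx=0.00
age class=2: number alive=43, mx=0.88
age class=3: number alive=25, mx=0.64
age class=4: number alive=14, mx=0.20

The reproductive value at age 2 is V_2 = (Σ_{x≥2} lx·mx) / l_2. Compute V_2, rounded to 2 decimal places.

lx = nx/n0 = nx/120: 1, 0.61667…, 0.35833…, 0.20833…, 0.11667…
lx·mx for x ≥ 2: 0.315333…, 0.133333…, 0.023333… → sum = 0.472…
V_2 = 0.472… / l_2 = 0.472… / 0.358333… = 1.317209… → 1.32

1.32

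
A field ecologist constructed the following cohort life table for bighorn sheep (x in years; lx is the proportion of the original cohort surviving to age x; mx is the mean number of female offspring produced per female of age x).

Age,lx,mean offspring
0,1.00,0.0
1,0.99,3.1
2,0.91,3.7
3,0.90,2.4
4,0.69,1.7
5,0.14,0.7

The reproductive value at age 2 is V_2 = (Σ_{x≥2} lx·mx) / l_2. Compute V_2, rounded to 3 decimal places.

7.470

lx·mx for x ≥ 2: 3.367, 2.16, 1.173, 0.098 → sum = 6.798
V_2 = 6.798 / l_2 = 6.798 / 0.91 = 7.47033… → 7.470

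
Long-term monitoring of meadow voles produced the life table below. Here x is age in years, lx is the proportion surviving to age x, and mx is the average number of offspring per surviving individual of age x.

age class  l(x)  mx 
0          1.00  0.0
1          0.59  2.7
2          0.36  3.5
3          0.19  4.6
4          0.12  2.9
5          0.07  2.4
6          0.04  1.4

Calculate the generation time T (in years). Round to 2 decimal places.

2.16

lx·mx: 0, 1.593, 1.26, 0.874, 0.348, 0.168, 0.056 → R0 = 4.299
x·lx·mx: 0, 1.593, 2.52, 2.622, 1.392, 0.84, 0.336 → Σ = 9.303
T = 9.303 / 4.299 = 2.163992… → 2.16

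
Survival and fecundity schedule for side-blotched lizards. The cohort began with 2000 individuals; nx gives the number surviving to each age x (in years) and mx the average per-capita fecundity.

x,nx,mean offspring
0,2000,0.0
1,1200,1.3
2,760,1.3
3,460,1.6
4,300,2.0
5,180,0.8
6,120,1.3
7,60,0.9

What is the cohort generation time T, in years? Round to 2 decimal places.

lx = nx/n0 = nx/2000: 1, 0.6, 0.38, 0.23, 0.15, 0.09, 0.06, 0.03
lx·mx: 0, 0.78, 0.494, 0.368, 0.3, 0.072, 0.078, 0.027 → R0 = 2.119
x·lx·mx: 0, 0.78, 0.988, 1.104, 1.2, 0.36, 0.468, 0.189 → Σ = 5.089
T = 5.089 / 2.119 = 2.401605… → 2.40

2.40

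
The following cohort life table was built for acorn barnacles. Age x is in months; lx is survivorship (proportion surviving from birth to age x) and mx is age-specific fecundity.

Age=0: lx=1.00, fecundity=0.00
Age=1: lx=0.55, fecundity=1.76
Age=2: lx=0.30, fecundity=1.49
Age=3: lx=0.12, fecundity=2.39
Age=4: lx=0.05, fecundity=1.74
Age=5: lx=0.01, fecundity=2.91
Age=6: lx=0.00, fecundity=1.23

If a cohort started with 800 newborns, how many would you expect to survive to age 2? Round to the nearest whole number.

Expected survivors = N0 · l_2 = 800 × 0.30 = 240 → 240

240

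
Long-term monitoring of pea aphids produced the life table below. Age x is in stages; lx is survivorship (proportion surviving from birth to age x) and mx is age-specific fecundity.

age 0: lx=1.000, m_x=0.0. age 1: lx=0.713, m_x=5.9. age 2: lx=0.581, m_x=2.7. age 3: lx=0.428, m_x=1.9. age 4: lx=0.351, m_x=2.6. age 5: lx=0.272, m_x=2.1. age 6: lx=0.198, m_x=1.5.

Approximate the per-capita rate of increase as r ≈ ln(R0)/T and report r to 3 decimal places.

R0 = Σ lx·mx = 0 + 4.2067 + 1.5687 + 0.8132 + 0.9126 + 0.5712 + 0.297 = 8.3694
Σ x·lx·mx = 18.0721; T = 18.0721/8.3694 = 2.15931…
r ≈ ln(R0)/T = ln(8.3694)/2.15931… = 0.98392… → 0.984

0.984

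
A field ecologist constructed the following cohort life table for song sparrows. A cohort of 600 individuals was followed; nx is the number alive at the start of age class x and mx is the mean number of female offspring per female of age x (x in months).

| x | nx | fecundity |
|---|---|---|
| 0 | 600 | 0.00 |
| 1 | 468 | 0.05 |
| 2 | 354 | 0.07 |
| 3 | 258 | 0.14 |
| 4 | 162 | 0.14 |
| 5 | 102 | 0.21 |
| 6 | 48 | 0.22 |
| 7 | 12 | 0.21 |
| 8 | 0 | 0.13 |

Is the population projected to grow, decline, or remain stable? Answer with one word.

lx = nx/n0 = nx/600: 1, 0.78, 0.59, 0.43, 0.27, 0.17, 0.08, 0.02, 0
R0 = Σ lx·mx = 0 + 0.039 + 0.0413 + 0.0602 + 0.0378 + 0.0357 + 0.0176 + 0.0042 + 0 = 0.2358
R0 < 1, so the population is declining.

declining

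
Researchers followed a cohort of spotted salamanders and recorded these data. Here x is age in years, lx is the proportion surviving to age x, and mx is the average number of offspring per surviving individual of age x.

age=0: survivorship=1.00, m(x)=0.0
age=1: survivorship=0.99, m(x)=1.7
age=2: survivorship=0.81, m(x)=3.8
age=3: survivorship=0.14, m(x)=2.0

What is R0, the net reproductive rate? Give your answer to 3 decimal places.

5.041

lx·mx by age: 0, 1.683, 3.078, 0.28
R0 = Σ lx·mx = 5.041 → 5.041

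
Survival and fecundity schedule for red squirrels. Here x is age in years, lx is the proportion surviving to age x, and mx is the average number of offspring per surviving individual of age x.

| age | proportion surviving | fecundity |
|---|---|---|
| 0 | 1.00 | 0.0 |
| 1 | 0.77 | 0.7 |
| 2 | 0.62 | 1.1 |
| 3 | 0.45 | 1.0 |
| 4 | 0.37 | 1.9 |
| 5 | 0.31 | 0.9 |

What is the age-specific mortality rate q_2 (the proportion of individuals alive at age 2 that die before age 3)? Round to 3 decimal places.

0.274

q_2 = (l_2 − l_3) / l_2 = (0.62 − 0.45) / 0.62
     = 0.17 / 0.62 = 0.274194… → 0.274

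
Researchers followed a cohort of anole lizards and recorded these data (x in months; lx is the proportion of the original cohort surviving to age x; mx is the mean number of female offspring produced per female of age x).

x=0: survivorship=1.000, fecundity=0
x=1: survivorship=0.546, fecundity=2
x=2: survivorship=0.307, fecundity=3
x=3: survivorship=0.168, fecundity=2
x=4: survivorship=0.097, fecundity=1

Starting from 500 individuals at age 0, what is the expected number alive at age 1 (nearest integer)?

Expected survivors = N0 · l_1 = 500 × 0.546 = 273 → 273

273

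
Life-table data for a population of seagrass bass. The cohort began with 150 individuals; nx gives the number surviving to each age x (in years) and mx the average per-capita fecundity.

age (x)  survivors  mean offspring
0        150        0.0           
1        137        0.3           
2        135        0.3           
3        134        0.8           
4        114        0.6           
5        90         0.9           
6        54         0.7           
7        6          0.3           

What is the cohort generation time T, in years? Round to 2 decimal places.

lx = nx/n0 = nx/150: 1, 0.91333…, 0.9, 0.89333…, 0.76, 0.6, 0.36, 0.04
lx·mx: 0, 0.274…, 0.27, 0.714667…, 0.456, 0.54, 0.252, 0.012 → R0 = 2.518667…
x·lx·mx: 0, 0.274…, 0.54, 2.144…, 1.824, 2.7, 1.512, 0.084 → Σ = 9.078…
T = 9.078… / 2.518667… = 3.604288… → 3.60

3.60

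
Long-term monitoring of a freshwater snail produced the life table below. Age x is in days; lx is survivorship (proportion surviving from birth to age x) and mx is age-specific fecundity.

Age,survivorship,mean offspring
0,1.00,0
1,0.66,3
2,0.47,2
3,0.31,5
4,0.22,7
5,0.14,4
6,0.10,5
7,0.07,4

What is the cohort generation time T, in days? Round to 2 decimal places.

3.05

lx·mx: 0, 1.98, 0.94, 1.55, 1.54, 0.56, 0.5, 0.28 → R0 = 7.35
x·lx·mx: 0, 1.98, 1.88, 4.65, 6.16, 2.8, 3, 1.96 → Σ = 22.43
T = 22.43 / 7.35 = 3.051701… → 3.05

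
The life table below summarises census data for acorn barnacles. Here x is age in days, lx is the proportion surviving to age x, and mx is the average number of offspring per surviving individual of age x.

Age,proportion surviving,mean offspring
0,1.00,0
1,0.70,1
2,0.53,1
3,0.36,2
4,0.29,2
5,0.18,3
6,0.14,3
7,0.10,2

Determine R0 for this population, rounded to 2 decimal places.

3.69

lx·mx by age: 0, 0.7, 0.53, 0.72, 0.58, 0.54, 0.42, 0.2
R0 = Σ lx·mx = 3.69 → 3.69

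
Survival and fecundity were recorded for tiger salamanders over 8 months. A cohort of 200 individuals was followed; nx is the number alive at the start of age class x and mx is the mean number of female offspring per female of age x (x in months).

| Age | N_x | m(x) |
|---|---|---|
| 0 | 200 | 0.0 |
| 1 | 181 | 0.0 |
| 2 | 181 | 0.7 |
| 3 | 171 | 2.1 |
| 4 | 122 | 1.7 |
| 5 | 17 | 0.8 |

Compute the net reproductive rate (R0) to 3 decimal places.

3.534

lx = nx/n0 = nx/200: 1, 0.905, 0.905, 0.855, 0.61, 0.085
lx·mx by age: 0, 0, 0.6335, 1.7955, 1.037, 0.068
R0 = Σ lx·mx = 3.534 → 3.534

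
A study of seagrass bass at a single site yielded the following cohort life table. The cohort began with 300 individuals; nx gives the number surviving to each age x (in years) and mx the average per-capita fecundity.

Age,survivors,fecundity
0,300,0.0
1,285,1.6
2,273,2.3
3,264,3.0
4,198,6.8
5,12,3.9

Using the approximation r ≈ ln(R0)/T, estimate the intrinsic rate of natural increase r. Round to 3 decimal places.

0.804

lx = nx/n0 = nx/300: 1, 0.95, 0.91, 0.88, 0.66, 0.04
R0 = Σ lx·mx = 0 + 1.52 + 2.093 + 2.64 + 4.488 + 0.156 = 10.897
Σ x·lx·mx = 32.358; T = 32.358/10.897 = 2.96944…
r ≈ ln(R0)/T = ln(10.897)/2.96944… = 0.80436… → 0.804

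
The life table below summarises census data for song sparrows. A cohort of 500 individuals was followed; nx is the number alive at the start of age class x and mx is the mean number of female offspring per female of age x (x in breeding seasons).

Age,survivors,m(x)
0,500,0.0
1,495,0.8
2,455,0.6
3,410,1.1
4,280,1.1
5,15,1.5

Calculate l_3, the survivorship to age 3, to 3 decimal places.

l_3 = n_3/n_0 = 410/500 = 0.82 → 0.820

0.820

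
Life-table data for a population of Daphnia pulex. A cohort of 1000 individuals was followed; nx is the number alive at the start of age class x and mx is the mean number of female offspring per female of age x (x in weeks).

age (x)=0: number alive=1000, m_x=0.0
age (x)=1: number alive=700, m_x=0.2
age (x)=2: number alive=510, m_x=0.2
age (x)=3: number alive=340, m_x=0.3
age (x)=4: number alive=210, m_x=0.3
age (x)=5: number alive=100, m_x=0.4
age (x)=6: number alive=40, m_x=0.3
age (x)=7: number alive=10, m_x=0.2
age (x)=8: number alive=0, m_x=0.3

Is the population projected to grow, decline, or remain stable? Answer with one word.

lx = nx/n0 = nx/1000: 1, 0.7, 0.51, 0.34, 0.21, 0.1, 0.04, 0.01, 0
R0 = Σ lx·mx = 0 + 0.14 + 0.102 + 0.102 + 0.063 + 0.04 + 0.012 + 0.002 + 0 = 0.461
R0 < 1, so the population is declining.

declining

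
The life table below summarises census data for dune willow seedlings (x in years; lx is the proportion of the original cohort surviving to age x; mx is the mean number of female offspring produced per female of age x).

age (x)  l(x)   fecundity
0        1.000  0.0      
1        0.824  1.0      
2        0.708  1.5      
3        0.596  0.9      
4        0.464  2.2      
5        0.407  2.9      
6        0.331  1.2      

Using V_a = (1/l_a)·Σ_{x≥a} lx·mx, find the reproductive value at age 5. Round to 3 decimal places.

lx·mx for x ≥ 5: 1.1803, 0.3972 → sum = 1.5775
V_5 = 1.5775 / l_5 = 1.5775 / 0.407 = 3.875921… → 3.876

3.876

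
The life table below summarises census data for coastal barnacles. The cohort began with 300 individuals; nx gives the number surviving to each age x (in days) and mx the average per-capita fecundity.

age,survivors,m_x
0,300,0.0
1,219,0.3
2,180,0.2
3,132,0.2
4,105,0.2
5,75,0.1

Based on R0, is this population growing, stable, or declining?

lx = nx/n0 = nx/300: 1, 0.73, 0.6, 0.44, 0.35, 0.25
R0 = Σ lx·mx = 0 + 0.219 + 0.12 + 0.088 + 0.07 + 0.025 = 0.522
R0 < 1, so the population is declining.

declining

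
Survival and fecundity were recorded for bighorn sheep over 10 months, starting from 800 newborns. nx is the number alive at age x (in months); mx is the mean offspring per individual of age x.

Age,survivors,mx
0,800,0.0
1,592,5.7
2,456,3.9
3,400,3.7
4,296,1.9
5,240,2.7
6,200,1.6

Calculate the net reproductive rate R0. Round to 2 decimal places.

lx = nx/n0 = nx/800: 1, 0.74, 0.57, 0.5, 0.37, 0.3, 0.25
lx·mx by age: 0, 4.218, 2.223, 1.85, 0.703, 0.81, 0.4
R0 = Σ lx·mx = 10.204 → 10.20

10.20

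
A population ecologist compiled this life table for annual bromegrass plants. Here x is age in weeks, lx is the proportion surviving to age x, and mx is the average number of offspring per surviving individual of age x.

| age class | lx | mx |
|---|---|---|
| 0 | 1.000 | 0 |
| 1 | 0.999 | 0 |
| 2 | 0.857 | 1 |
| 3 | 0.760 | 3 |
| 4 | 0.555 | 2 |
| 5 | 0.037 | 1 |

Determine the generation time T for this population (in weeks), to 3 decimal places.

3.076

lx·mx: 0, 0, 0.857, 2.28, 1.11, 0.037 → R0 = 4.284
x·lx·mx: 0, 0, 1.714, 6.84, 4.44, 0.185 → Σ = 13.179
T = 13.179 / 4.284 = 3.076331… → 3.076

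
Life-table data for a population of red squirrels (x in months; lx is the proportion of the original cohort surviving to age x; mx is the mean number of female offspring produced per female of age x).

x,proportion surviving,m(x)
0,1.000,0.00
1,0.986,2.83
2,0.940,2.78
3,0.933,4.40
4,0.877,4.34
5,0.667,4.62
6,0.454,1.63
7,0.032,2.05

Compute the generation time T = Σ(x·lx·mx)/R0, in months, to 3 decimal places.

lx·mx: 0, 2.79038, 2.6132, 4.1052, 3.80618, 3.08154, 0.74002, 0.0656 → R0 = 17.20212
x·lx·mx: 0, 2.79038, 5.2264, 12.3156, 15.22472, 15.4077, 4.44012, 0.4592 → Σ = 55.86412
T = 55.86412 / 17.20212 = 3.247514… → 3.248

3.248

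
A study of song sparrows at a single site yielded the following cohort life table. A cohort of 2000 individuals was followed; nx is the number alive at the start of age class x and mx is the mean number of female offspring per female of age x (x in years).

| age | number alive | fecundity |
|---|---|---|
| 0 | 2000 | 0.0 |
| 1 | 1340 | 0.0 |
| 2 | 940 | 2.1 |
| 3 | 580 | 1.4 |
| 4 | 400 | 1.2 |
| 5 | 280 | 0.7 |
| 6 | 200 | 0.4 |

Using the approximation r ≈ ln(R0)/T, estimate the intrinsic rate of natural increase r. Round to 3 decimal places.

lx = nx/n0 = nx/2000: 1, 0.67, 0.47, 0.29, 0.2, 0.14, 0.1
R0 = Σ lx·mx = 0 + 0 + 0.987 + 0.406 + 0.24 + 0.098 + 0.04 = 1.771
Σ x·lx·mx = 4.882; T = 4.882/1.771 = 2.75663…
r ≈ ln(R0)/T = ln(1.771)/2.75663… = 0.20733… → 0.207

0.207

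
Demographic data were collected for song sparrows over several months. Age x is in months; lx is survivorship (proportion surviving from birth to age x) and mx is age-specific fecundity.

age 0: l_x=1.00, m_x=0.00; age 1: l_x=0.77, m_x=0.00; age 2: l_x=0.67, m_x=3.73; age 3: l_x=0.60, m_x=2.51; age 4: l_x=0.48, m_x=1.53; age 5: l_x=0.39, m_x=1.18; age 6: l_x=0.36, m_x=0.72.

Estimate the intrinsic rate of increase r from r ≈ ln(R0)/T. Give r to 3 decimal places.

R0 = Σ lx·mx = 0 + 0 + 2.4991 + 1.506 + 0.7344 + 0.4602 + 0.2592 = 5.4589
Σ x·lx·mx = 16.31; T = 16.31/5.4589 = 2.98778…
r ≈ ln(R0)/T = ln(5.4589)/2.98778… = 0.56806… → 0.568

0.568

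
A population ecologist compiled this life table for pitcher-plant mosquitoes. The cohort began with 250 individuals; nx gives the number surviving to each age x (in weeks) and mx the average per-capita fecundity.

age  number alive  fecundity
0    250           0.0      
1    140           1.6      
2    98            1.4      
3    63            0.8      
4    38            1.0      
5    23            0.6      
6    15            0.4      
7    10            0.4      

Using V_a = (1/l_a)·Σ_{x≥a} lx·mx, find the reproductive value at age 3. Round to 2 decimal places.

lx = nx/n0 = nx/250: 1, 0.56, 0.392, 0.252, 0.152, 0.092, 0.06, 0.04
lx·mx for x ≥ 3: 0.2016, 0.152, 0.0552, 0.024, 0.016 → sum = 0.4488
V_3 = 0.4488 / l_3 = 0.4488 / 0.252 = 1.780952… → 1.78

1.78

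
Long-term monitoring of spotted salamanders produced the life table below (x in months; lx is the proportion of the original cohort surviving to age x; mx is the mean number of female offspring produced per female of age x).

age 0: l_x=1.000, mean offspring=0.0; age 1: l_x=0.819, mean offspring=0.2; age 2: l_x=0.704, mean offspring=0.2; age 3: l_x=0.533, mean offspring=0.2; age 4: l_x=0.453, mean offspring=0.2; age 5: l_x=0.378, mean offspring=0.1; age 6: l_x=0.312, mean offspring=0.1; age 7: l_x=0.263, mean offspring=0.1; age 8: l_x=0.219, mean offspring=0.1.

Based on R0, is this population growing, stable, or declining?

declining

R0 = Σ lx·mx = 0 + 0.1638 + 0.1408 + 0.1066 + 0.0906 + 0.0378 + 0.0312 + 0.0263 + 0.0219 = 0.619
R0 < 1, so the population is declining.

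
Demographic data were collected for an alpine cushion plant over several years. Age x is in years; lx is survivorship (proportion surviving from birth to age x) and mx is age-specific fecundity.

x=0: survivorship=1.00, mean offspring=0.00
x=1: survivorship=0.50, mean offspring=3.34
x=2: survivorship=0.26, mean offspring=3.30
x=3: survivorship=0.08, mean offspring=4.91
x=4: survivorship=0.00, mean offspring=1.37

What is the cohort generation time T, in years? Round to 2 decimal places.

lx·mx: 0, 1.67, 0.858, 0.3928, 0 → R0 = 2.9208
x·lx·mx: 0, 1.67, 1.716, 1.1784, 0 → Σ = 4.5644
T = 4.5644 / 2.9208 = 1.562723… → 1.56

1.56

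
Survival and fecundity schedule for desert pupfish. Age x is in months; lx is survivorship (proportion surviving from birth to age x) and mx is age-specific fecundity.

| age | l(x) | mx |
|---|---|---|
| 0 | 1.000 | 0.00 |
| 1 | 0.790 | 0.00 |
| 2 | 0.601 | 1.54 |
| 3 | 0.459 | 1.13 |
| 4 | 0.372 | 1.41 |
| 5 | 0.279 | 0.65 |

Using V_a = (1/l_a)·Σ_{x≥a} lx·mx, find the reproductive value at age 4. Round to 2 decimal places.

lx·mx for x ≥ 4: 0.52452, 0.18135 → sum = 0.70587
V_4 = 0.70587 / l_4 = 0.70587 / 0.372 = 1.8975 → 1.90

1.90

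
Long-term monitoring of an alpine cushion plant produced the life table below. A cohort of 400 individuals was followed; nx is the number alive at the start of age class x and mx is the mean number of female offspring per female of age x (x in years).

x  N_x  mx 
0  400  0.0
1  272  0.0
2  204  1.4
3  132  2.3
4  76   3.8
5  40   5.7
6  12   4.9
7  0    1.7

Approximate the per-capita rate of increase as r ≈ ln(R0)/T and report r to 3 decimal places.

lx = nx/n0 = nx/400: 1, 0.68, 0.51, 0.33, 0.19, 0.1, 0.03, 0
R0 = Σ lx·mx = 0 + 0 + 0.714 + 0.759 + 0.722 + 0.57 + 0.147 + 0 = 2.912
Σ x·lx·mx = 10.325; T = 10.325/2.912 = 3.54567…
r ≈ ln(R0)/T = ln(2.912)/3.54567… = 0.30145… → 0.301

0.301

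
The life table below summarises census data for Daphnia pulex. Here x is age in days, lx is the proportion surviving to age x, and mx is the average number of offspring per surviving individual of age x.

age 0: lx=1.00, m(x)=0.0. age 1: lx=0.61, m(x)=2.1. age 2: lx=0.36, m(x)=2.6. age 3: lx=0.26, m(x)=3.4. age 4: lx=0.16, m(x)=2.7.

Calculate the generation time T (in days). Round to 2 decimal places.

2.13

lx·mx: 0, 1.281, 0.936, 0.884, 0.432 → R0 = 3.533
x·lx·mx: 0, 1.281, 1.872, 2.652, 1.728 → Σ = 7.533
T = 7.533 / 3.533 = 2.132182… → 2.13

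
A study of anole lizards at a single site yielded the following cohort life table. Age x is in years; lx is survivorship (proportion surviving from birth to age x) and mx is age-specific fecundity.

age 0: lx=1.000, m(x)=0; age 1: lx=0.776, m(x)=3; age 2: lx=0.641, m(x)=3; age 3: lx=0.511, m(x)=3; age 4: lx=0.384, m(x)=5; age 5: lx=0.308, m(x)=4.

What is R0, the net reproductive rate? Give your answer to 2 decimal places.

lx·mx by age: 0, 2.328, 1.923, 1.533, 1.92, 1.232
R0 = Σ lx·mx = 8.936 → 8.94

8.94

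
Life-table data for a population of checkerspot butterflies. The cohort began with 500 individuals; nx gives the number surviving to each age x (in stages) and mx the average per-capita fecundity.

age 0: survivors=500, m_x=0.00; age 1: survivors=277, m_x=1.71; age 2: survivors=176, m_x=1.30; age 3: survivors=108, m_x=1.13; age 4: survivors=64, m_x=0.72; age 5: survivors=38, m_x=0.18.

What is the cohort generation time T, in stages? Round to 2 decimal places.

1.73

lx = nx/n0 = nx/500: 1, 0.554, 0.352, 0.216, 0.128, 0.076
lx·mx: 0, 0.94734, 0.4576, 0.24408, 0.09216, 0.01368 → R0 = 1.75486
x·lx·mx: 0, 0.94734, 0.9152, 0.73224, 0.36864, 0.0684 → Σ = 3.03182
T = 3.03182 / 1.75486 = 1.727671… → 1.73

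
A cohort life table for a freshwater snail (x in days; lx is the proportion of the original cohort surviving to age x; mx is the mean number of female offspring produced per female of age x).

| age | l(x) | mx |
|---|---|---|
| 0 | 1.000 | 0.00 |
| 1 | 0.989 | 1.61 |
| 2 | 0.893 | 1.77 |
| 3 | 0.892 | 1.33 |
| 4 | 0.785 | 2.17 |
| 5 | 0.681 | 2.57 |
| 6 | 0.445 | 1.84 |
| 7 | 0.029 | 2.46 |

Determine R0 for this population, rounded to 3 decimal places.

lx·mx by age: 0, 1.59229, 1.58061, 1.18636, 1.70345, 1.75017, 0.8188, 0.07134
R0 = Σ lx·mx = 8.70302 → 8.703

8.703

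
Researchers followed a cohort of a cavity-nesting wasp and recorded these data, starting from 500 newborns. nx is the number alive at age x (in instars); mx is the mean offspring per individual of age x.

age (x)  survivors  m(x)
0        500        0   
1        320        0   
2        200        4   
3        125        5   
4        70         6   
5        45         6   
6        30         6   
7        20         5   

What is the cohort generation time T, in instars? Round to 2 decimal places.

3.46

lx = nx/n0 = nx/500: 1, 0.64, 0.4, 0.25, 0.14, 0.09, 0.06, 0.04
lx·mx: 0, 0, 1.6, 1.25, 0.84, 0.54, 0.36, 0.2 → R0 = 4.79
x·lx·mx: 0, 0, 3.2, 3.75, 3.36, 2.7, 2.16, 1.4 → Σ = 16.57
T = 16.57 / 4.79 = 3.45929… → 3.46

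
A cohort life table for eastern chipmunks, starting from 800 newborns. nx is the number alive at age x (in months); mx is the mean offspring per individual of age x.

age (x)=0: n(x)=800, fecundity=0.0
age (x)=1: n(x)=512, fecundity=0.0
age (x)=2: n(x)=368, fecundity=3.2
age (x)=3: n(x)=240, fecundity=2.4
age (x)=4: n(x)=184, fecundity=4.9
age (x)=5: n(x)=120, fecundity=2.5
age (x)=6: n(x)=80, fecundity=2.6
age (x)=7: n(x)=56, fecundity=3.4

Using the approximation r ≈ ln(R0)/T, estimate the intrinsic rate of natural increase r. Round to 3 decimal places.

lx = nx/n0 = nx/800: 1, 0.64, 0.46, 0.3, 0.23, 0.15, 0.1, 0.07
R0 = Σ lx·mx = 0 + 0 + 1.472 + 0.72 + 1.127 + 0.375 + 0.26 + 0.238 = 4.192
Σ x·lx·mx = 14.713; T = 14.713/4.192 = 3.50978…
r ≈ ln(R0)/T = ln(4.192)/3.50978… = 0.40834… → 0.408

0.408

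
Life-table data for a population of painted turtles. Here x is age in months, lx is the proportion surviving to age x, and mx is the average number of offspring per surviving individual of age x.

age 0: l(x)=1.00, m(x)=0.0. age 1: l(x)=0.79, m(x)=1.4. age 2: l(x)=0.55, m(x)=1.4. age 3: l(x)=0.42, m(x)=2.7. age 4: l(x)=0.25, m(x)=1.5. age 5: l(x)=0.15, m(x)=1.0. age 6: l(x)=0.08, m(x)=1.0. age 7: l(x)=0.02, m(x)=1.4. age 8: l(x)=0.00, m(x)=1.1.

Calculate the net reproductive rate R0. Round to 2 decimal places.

3.64

lx·mx by age: 0, 1.106, 0.77, 1.134, 0.375, 0.15, 0.08, 0.028, 0
R0 = Σ lx·mx = 3.643 → 3.64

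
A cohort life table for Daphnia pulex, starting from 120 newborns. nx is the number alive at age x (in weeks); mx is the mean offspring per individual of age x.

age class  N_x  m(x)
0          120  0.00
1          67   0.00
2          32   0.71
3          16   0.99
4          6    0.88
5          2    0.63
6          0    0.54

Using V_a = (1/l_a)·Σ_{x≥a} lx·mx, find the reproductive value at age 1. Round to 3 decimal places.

lx = nx/n0 = nx/120: 1, 0.55833…, 0.26667…, 0.13333…, 0.05, 0.01667…, 0
lx·mx for x ≥ 1: 0, 0.189333…, 0.132…, 0.044, 0.0105…, 0 → sum = 0.375833…
V_1 = 0.375833… / l_1 = 0.375833… / 0.558333… = 0.673134… → 0.673

0.673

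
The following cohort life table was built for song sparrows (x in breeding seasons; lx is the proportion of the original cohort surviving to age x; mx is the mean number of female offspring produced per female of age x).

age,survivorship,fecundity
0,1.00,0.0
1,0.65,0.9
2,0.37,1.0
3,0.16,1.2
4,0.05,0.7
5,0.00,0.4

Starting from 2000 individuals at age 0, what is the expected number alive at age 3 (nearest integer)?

Expected survivors = N0 · l_3 = 2000 × 0.16 = 320 → 320

320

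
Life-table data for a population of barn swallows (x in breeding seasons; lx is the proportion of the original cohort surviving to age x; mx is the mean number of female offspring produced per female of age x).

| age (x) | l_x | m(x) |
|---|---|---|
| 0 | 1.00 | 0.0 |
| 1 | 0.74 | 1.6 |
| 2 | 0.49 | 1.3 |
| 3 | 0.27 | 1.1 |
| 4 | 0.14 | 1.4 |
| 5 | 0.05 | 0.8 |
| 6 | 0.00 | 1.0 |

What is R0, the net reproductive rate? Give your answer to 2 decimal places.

lx·mx by age: 0, 1.184, 0.637, 0.297, 0.196, 0.04, 0
R0 = Σ lx·mx = 2.354 → 2.35

2.35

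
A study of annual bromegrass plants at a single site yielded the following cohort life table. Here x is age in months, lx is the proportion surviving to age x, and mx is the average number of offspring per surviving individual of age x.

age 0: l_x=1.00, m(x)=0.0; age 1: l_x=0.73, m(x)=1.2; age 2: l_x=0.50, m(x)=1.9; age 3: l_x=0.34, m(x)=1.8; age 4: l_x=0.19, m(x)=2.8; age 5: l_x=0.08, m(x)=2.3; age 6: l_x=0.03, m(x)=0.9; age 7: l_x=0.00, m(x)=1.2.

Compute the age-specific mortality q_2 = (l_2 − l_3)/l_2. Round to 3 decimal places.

q_2 = (l_2 − l_3) / l_2 = (0.5 − 0.34) / 0.5
     = 0.16 / 0.5 = 0.32 → 0.320

0.320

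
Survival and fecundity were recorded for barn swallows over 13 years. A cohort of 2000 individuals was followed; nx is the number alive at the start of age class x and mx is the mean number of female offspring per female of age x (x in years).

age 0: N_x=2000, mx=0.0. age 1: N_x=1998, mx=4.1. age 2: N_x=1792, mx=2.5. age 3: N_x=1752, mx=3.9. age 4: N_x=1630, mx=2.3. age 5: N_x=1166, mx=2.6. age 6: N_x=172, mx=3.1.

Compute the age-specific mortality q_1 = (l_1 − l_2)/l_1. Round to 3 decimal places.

lx = nx/n0 = nx/2000: 1, 0.999, 0.896, 0.876, 0.815, 0.583, 0.086
q_1 = (l_1 − l_2) / l_1 = (0.999 − 0.896) / 0.999
     = 0.103 / 0.999 = 0.103103… → 0.103

0.103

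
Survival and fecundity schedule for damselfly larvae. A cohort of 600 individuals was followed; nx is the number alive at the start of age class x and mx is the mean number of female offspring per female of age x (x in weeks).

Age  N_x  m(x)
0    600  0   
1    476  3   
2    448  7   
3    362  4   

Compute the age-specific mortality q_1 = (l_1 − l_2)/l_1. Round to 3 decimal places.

lx = nx/n0 = nx/600: 1, 0.79333…, 0.74667…, 0.60333…
q_1 = (l_1 − l_2) / l_1 = (0.793333… − 0.746667…) / 0.793333…
     = 0.046667… / 0.793333… = 0.058824… → 0.059

0.059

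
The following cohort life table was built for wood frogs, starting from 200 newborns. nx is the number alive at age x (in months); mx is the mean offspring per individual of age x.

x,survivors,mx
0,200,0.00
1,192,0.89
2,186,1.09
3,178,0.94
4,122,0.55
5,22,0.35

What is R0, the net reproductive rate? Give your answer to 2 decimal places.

3.08

lx = nx/n0 = nx/200: 1, 0.96, 0.93, 0.89, 0.61, 0.11
lx·mx by age: 0, 0.8544, 1.0137, 0.8366, 0.3355, 0.0385
R0 = Σ lx·mx = 3.0787 → 3.08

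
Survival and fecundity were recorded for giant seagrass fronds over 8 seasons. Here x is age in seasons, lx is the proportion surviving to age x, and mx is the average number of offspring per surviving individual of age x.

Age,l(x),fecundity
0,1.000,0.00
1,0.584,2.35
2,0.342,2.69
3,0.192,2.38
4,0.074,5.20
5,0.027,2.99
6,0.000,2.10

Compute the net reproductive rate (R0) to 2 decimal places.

lx·mx by age: 0, 1.3724, 0.91998, 0.45696, 0.3848, 0.08073, 0
R0 = Σ lx·mx = 3.21487 → 3.21

3.21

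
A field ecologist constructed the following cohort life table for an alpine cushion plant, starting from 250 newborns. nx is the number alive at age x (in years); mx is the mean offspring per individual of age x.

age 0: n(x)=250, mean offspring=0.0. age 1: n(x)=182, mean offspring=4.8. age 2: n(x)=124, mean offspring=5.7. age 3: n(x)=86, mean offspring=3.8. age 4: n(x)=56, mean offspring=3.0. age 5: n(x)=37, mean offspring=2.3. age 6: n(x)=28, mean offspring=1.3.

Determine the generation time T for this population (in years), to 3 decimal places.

lx = nx/n0 = nx/250: 1, 0.728, 0.496, 0.344, 0.224, 0.148, 0.112
lx·mx: 0, 3.4944, 2.8272, 1.3072, 0.672, 0.3404, 0.1456 → R0 = 8.7868
x·lx·mx: 0, 3.4944, 5.6544, 3.9216, 2.688, 1.702, 0.8736 → Σ = 18.334
T = 18.334 / 8.7868 = 2.086539… → 2.087

2.087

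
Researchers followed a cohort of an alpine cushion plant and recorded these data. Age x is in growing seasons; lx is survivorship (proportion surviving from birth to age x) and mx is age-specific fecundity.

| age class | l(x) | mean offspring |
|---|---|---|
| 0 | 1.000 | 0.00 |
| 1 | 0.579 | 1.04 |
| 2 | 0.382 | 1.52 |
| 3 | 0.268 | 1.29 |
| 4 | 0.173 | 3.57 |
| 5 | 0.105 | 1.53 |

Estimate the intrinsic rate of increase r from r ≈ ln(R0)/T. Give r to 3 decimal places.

0.317

R0 = Σ lx·mx = 0 + 0.60216 + 0.58064 + 0.34572 + 0.61761 + 0.16065 = 2.30678
Σ x·lx·mx = 6.07429; T = 6.07429/2.30678 = 2.63323…
r ≈ ln(R0)/T = ln(2.30678)/2.63323… = 0.31742… → 0.317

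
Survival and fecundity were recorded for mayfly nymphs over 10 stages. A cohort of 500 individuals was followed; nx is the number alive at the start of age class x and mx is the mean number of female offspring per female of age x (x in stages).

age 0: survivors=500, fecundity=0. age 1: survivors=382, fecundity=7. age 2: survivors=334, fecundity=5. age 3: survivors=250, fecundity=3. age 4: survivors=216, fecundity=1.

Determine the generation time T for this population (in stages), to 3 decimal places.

lx = nx/n0 = nx/500: 1, 0.764, 0.668, 0.5, 0.432
lx·mx: 0, 5.348, 3.34, 1.5, 0.432 → R0 = 10.62
x·lx·mx: 0, 5.348, 6.68, 4.5, 1.728 → Σ = 18.256
T = 18.256 / 10.62 = 1.719021… → 1.719

1.719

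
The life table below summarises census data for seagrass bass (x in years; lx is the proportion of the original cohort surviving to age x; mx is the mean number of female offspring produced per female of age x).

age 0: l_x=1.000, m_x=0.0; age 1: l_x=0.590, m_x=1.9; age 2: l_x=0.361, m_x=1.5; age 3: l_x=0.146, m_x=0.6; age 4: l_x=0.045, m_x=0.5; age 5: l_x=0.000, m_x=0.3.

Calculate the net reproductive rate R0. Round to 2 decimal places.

1.77

lx·mx by age: 0, 1.121, 0.5415, 0.0876, 0.0225, 0
R0 = Σ lx·mx = 1.7726 → 1.77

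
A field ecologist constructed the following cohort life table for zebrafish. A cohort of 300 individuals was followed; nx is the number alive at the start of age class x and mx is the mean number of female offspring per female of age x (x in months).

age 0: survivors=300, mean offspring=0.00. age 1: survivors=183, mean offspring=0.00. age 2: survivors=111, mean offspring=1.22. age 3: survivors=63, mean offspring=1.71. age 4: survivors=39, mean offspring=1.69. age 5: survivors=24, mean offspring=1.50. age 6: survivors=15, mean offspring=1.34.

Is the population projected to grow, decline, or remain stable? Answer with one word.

lx = nx/n0 = nx/300: 1, 0.61, 0.37, 0.21, 0.13, 0.08, 0.05
R0 = Σ lx·mx = 0 + 0 + 0.4514 + 0.3591 + 0.2197 + 0.12 + 0.067 = 1.2172
R0 > 1, so the population is growing.

growing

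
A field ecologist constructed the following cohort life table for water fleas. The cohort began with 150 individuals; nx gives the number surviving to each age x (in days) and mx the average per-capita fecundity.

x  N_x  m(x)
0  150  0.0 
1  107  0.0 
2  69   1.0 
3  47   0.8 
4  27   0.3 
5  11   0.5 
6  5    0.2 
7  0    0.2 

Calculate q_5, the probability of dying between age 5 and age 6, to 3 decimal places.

lx = nx/n0 = nx/150: 1, 0.71333…, 0.46, 0.31333…, 0.18, 0.07333…, 0.03333…, 0
q_5 = (l_5 − l_6) / l_5 = (0.073333… − 0.033333…) / 0.073333…
     = 0.04… / 0.073333… = 0.545455… → 0.545

0.545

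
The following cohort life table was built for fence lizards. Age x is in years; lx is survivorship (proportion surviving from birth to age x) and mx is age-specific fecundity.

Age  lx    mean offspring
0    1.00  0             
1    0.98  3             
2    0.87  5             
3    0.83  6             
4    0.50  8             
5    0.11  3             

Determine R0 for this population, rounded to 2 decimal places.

16.60

lx·mx by age: 0, 2.94, 4.35, 4.98, 4, 0.33
R0 = Σ lx·mx = 16.6 → 16.60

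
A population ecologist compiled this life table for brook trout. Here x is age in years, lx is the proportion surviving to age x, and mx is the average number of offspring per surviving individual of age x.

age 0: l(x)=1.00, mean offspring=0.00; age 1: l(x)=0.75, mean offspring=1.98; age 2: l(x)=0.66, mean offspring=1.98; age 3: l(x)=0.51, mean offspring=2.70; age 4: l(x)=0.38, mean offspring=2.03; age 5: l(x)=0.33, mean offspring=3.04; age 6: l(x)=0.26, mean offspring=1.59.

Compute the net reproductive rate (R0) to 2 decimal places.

6.36

lx·mx by age: 0, 1.485, 1.3068, 1.377, 0.7714, 1.0032, 0.4134
R0 = Σ lx·mx = 6.3568 → 6.36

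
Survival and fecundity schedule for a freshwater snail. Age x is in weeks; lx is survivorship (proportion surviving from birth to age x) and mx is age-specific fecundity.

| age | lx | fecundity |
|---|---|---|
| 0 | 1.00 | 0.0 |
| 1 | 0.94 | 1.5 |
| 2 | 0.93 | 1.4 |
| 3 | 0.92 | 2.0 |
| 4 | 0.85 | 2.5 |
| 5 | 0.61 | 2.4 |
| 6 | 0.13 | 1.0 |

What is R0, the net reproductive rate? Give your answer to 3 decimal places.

lx·mx by age: 0, 1.41, 1.302, 1.84, 2.125, 1.464, 0.13
R0 = Σ lx·mx = 8.271 → 8.271

8.271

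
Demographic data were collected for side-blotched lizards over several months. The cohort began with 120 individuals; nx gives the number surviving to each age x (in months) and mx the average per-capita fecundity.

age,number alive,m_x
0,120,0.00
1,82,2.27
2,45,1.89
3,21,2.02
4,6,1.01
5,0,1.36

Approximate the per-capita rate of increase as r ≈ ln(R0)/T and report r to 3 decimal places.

lx = nx/n0 = nx/120: 1, 0.68333…, 0.375, 0.175, 0.05, 0
R0 = Σ lx·mx = 0 + 1.55117… + 0.70875 + 0.3535 + 0.0505 + 0 = 2.663917…
Σ x·lx·mx = 4.231167…; T = 4.231167…/2.663917… = 1.58833…
r ≈ ln(R0)/T = ln(2.663917…)/1.58833… = 0.61687… → 0.617

0.617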